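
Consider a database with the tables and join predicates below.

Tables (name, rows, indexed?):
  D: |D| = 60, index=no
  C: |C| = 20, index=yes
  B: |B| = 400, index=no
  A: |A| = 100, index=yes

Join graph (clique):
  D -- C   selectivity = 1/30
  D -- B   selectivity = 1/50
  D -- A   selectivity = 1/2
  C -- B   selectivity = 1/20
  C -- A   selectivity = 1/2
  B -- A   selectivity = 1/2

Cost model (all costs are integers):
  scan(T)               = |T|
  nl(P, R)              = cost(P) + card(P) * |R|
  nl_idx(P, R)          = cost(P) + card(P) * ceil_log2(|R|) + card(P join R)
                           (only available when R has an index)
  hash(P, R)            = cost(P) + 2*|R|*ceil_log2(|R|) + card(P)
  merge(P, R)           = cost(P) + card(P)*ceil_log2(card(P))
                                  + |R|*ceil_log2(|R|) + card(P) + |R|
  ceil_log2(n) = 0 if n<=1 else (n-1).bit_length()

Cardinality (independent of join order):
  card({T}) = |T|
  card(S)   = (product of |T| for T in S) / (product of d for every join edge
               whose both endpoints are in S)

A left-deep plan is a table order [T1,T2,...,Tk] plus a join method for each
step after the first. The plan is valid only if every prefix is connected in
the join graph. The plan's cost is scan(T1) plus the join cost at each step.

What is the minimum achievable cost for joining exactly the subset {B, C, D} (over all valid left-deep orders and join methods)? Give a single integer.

Selinger DP over subsets of {B,C,D}:
  {D}: scan cost=60, card=60
  {C}: scan cost=20, card=20
  {B}: scan cost=400, card=400
  {CD}: card=40; try (C,hash)→320, (C,nl_idx)→400, (D,merge)→560, (C,merge)→600, (D,hash)→760, (D,nl)→1220 …(+1); best=320 via (C,hash)
  {BD}: card=480; try (D,hash)→1520, (B,merge)→4480, (D,merge)→4820, (B,hash)→7320, (B,nl)→24060, (D,nl)→24400; best=1520 via (D,hash)
  {BC}: card=400; try (C,hash)→1000, (C,nl_idx)→2800, (B,merge)→4140, (C,merge)→4520, (B,hash)→7240, (B,nl)→8020 …(+1); best=1000 via (C,hash)
  {BCD}: card=16; try (D,hash)→2120, (C,hash)→2200, (C,nl_idx)→3936, (B,merge)→4600, (D,merge)→5420, (C,merge)→6440 …(+4); best=2120 via (D,hash)

2120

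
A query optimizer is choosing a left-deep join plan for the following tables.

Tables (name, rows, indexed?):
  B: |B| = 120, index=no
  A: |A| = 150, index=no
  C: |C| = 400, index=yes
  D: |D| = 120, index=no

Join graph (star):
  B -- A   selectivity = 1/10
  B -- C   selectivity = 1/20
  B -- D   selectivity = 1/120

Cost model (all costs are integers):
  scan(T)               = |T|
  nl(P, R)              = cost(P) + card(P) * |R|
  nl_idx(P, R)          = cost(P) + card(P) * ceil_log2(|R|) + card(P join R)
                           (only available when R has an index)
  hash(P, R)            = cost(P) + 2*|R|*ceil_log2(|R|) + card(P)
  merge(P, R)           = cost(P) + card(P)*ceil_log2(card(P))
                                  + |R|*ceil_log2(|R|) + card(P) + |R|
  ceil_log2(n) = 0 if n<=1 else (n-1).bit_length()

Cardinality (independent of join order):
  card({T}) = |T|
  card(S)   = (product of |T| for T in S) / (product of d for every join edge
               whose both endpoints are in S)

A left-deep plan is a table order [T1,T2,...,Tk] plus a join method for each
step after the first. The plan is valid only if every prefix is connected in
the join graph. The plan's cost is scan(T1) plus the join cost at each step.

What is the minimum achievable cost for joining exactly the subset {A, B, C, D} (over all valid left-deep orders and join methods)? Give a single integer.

10200

Selinger DP over subsets of {A,B,C,D}:
  {B}: scan cost=120, card=120
  {A}: scan cost=150, card=150
  {C}: scan cost=400, card=400
  {D}: scan cost=120, card=120
  {AB}: card=1800; try (B,hash)→1980, (A,merge)→2430, (B,merge)→2460, (A,hash)→2640, (A,nl)→18120, (B,nl)→18150; best=1980 via (B,hash)
  {BC}: card=2400; try (B,hash)→2480, (C,nl_idx)→3600, (C,merge)→5080, (B,merge)→5360, (C,hash)→7440, (C,nl)→48120 …(+1); best=2480 via (B,hash)
  {BD}: card=120; try (D,hash)→1920, (B,hash)→1920, (D,merge)→2040, (B,merge)→2040, (D,nl)→14520, (B,nl)→14520; best=1920 via (D,hash)
  {ABC}: card=36000; try (A,hash)→7280, (C,hash)→10980, (C,merge)→27580, (A,merge)→35030, (C,nl_idx)→54180, (A,nl)→362480 …(+1); best=7280 via (A,hash)
  {ABD}: card=1800; try (A,merge)→4230, (A,hash)→4440, (D,hash)→5460, (A,nl)→19920, (D,merge)→24540, (D,nl)→217980; best=4230 via (A,merge)
  {BCD}: card=2400; try (C,nl_idx)→5400, (D,hash)→6560, (C,merge)→6880, (C,hash)→9240, (D,merge)→34640, (C,nl)→49920 …(+1); best=5400 via (C,nl_idx)
  {ABCD}: card=36000; try (A,hash)→10200, (C,hash)→13230, (C,merge)→29830, (A,merge)→37950, (D,hash)→44960, (C,nl_idx)→56430 …(+4); best=10200 via (A,hash)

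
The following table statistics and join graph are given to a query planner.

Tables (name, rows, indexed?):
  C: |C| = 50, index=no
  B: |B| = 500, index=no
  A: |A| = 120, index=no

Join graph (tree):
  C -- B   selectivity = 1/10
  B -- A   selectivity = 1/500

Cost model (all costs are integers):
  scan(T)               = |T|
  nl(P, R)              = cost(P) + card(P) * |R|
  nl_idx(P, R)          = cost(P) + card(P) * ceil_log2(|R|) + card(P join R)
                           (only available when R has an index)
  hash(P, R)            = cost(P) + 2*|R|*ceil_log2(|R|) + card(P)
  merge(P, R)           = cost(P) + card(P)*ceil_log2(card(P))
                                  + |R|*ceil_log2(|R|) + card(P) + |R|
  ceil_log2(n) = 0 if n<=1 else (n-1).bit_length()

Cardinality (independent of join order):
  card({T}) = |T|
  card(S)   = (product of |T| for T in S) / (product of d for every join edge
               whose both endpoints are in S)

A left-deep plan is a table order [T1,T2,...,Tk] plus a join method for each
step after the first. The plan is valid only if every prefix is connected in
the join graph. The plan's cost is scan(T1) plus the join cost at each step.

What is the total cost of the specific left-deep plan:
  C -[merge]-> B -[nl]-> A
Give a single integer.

step 1: scan C: cost=50, card=50
step 2: join B via merge
    card(P join B) = 50*500/(10) = 2500
    cost = 50 + 50*6 + 500*9 + 50 + 500 = 5400
step 3: join A via nl
    card(P join A) = 2500*120/(500) = 600
    cost = 5400 + 2500*120 = 305400

305400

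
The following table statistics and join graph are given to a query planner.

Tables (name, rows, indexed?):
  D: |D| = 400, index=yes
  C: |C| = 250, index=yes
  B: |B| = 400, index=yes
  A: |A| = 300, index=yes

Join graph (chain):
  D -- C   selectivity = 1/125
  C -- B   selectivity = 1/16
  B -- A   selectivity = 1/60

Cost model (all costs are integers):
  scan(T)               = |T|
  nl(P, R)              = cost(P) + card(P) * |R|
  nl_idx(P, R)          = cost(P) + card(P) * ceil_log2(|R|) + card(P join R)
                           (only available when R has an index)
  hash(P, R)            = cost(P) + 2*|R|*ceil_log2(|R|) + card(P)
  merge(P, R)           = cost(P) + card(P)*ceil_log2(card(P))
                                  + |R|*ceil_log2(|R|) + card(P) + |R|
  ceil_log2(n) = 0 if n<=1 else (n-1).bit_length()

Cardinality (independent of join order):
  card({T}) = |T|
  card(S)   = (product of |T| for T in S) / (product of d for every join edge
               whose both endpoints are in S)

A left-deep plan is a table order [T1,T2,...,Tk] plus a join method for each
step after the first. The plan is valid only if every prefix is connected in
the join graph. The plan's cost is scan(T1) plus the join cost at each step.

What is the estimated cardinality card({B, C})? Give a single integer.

Tables in S: B(400), C(250)
Edges inside S: C-B(d=16)
numerator = 400 * 250 = 100000
denominator = 16 = 16
card(S) = 100000 / 16 = 6250

6250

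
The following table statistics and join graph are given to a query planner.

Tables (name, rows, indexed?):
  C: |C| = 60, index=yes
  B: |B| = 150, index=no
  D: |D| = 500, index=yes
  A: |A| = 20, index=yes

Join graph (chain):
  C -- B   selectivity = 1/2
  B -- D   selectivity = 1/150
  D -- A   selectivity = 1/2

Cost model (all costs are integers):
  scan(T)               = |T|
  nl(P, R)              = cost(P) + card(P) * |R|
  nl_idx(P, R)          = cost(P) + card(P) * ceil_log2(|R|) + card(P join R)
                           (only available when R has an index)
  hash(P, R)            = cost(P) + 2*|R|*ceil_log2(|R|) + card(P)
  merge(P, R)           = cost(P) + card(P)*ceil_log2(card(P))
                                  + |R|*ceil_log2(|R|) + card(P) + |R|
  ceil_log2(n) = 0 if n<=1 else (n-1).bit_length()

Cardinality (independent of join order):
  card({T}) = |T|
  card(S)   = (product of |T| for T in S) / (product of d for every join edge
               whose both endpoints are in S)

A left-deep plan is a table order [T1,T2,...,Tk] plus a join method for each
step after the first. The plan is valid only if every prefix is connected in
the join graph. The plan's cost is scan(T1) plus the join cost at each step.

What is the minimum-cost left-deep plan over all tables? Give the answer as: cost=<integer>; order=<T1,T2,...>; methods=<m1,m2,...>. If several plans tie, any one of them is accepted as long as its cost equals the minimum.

Selinger DP (subsets sized 1..n):
  {C}: scan cost=60, card=60
  {B}: scan cost=150, card=150
  {D}: scan cost=500, card=500
  {A}: scan cost=20, card=20
  {BC}: card=4500; try (C,hash)→1020, (B,merge)→1830, (C,merge)→1920, (B,hash)→2520, (C,nl_idx)→5550, (B,nl)→9060 …(+1); best=1020 via (C,hash)
  {BD}: card=500; try (D,nl_idx)→2000, (B,hash)→3400, (D,merge)→6500, (B,merge)→6850, (D,hash)→9300, (D,nl)→75150 …(+1); best=2000 via (D,nl_idx)
  {AD}: card=5000; try (A,hash)→1200, (D,merge)→5140, (D,nl_idx)→5200, (A,merge)→5620, (A,nl_idx)→8000, (D,hash)→9040 …(+2); best=1200 via (A,hash)
  {BCD}: card=15000; try (C,hash)→3220, (C,merge)→7420, (D,hash)→14520, (C,nl_idx)→20000, (C,nl)→32000, (D,nl_idx)→56520 …(+2); best=3220 via (C,hash)
  {ABD}: card=5000; try (A,hash)→2700, (A,merge)→7120, (B,hash)→8600, (A,nl_idx)→9500, (A,nl)→12000, (B,merge)→72550 …(+1); best=2700 via (A,hash)
  {ABCD}: card=150000; try (C,hash)→8420, (A,hash)→18420, (C,merge)→73120, (C,nl_idx)→182700, (A,nl_idx)→228220, (A,merge)→228340 …(+2); best=8420 via (C,hash)

cost=8420; order=B,D,A,C; methods=nl_idx,hash,hash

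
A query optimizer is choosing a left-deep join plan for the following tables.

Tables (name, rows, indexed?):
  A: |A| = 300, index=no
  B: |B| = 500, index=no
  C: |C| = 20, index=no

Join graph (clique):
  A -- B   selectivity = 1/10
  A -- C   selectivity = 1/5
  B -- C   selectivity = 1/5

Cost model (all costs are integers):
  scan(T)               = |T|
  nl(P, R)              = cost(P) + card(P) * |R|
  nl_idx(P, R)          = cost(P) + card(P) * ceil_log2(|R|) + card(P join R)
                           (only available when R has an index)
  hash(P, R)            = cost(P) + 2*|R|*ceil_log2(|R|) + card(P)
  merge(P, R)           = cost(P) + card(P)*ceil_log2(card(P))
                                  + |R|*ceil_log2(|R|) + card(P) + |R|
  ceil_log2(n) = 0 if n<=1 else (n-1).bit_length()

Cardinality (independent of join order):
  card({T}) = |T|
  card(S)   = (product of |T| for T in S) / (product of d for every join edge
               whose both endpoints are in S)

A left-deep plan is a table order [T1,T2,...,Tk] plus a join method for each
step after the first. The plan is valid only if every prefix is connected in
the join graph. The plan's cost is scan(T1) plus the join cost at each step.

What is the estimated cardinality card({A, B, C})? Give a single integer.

Tables in S: A(300), B(500), C(20)
Edges inside S: A-B(d=10), A-C(d=5), B-C(d=5)
numerator = 300 * 500 * 20 = 3000000
denominator = 10 * 5 * 5 = 250
card(S) = 3000000 / 250 = 12000

12000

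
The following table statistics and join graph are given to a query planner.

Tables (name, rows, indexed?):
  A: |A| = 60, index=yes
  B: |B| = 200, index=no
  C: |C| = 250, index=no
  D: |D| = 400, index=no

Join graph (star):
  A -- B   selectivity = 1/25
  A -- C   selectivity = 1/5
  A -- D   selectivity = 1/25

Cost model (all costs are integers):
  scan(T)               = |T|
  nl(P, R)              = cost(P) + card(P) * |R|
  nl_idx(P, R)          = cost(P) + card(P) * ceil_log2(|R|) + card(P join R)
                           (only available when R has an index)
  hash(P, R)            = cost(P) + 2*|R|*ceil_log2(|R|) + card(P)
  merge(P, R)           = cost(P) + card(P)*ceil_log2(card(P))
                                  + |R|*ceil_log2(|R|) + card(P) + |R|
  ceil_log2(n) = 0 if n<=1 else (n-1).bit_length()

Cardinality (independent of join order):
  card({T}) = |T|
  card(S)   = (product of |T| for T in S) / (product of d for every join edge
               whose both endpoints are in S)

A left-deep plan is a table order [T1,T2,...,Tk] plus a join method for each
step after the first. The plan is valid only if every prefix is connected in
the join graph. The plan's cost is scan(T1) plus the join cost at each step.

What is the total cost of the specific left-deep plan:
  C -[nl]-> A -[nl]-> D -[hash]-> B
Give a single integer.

1266450

step 1: scan C: cost=250, card=250
step 2: join A via nl
    card(P join A) = 250*60/(5) = 3000
    cost = 250 + 250*60 = 15250
step 3: join D via nl
    card(P join D) = 3000*400/(25) = 48000
    cost = 15250 + 3000*400 = 1215250
step 4: join B via hash
    card(P join B) = 48000*200/(25) = 384000
    cost = 1215250 + 2*200*8 + 48000 = 1266450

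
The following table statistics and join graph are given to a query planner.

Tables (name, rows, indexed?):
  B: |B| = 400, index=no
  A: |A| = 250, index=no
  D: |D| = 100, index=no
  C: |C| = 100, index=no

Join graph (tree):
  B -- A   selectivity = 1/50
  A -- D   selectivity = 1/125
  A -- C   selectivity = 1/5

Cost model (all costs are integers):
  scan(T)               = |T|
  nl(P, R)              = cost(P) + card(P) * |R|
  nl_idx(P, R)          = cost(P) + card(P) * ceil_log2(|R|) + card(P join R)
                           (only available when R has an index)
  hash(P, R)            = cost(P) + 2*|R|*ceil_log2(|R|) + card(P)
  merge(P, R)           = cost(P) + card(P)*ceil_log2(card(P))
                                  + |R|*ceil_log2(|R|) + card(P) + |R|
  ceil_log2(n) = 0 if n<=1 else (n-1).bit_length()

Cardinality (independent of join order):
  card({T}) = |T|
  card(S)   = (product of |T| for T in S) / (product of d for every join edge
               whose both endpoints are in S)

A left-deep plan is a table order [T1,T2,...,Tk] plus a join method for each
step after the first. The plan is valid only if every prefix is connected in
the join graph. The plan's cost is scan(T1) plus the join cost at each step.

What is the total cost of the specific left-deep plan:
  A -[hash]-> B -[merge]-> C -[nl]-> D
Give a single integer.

4032500

step 1: scan A: cost=250, card=250
step 2: join B via hash
    card(P join B) = 250*400/(50) = 2000
    cost = 250 + 2*400*9 + 250 = 7700
step 3: join C via merge
    card(P join C) = 2000*100/(5) = 40000
    cost = 7700 + 2000*11 + 100*7 + 2000 + 100 = 32500
step 4: join D via nl
    card(P join D) = 40000*100/(125) = 32000
    cost = 32500 + 40000*100 = 4032500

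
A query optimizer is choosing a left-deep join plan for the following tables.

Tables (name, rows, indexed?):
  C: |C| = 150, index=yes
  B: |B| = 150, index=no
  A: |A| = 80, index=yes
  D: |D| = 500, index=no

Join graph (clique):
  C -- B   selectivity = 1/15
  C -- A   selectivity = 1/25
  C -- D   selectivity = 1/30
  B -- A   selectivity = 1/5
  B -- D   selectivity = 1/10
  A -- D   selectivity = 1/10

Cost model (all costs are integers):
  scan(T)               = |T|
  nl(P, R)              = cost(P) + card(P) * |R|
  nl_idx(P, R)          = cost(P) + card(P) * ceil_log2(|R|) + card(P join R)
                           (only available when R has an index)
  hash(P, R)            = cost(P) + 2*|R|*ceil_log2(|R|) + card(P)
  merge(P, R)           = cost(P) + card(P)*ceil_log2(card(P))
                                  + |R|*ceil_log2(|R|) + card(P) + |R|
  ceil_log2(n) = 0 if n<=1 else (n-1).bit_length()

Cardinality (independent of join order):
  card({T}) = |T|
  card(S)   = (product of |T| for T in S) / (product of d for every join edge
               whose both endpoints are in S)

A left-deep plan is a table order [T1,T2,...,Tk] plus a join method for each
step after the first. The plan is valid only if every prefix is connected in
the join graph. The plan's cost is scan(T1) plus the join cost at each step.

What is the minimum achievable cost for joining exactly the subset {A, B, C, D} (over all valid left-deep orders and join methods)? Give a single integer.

Selinger DP over subsets of {A,B,C,D}:
  {C}: scan cost=150, card=150
  {B}: scan cost=150, card=150
  {A}: scan cost=80, card=80
  {D}: scan cost=500, card=500
  {BC}: card=1500; try (C,hash)→2700, (B,hash)→2700, (C,merge)→2850, (C,nl_idx)→2850, (B,merge)→2850, (C,nl)→22650 …(+1); best=2700 via (C,hash)
  {AC}: card=480; try (C,nl_idx)→1200, (A,hash)→1420, (A,nl_idx)→1680, (C,merge)→2070, (A,merge)→2140, (C,hash)→2560 …(+2); best=1200 via (C,nl_idx)
  {CD}: card=2500; try (C,hash)→3400, (D,merge)→6500, (C,merge)→6850, (C,nl_idx)→7000, (D,hash)→9300, (D,nl)→75150 …(+1); best=3400 via (C,hash)
  {AB}: card=2400; try (A,hash)→1420, (B,merge)→2070, (A,merge)→2140, (B,hash)→2560, (A,nl_idx)→3600, (B,nl)→12080 …(+1); best=1420 via (A,hash)
  {BD}: card=7500; try (B,hash)→3400, (D,merge)→6500, (B,merge)→6850, (D,hash)→9300, (D,nl)→75150, (B,nl)→75500; best=3400 via (B,hash)
  {AD}: card=4000; try (A,hash)→2120, (D,merge)→5720, (A,merge)→6140, (A,nl_idx)→8000, (D,hash)→9160, (D,nl)→40080 …(+1); best=2120 via (A,hash)
  {ABC}: card=960; try (B,hash)→4080, (A,hash)→5320, (C,hash)→6220, (B,merge)→7350, (A,nl_idx)→14160, (A,merge)→21340 …(+5); best=4080 via (B,hash)
  {BCD}: card=2500; try (B,hash)→8300, (D,hash)→13200, (C,hash)→13300, (D,merge)→25700, (B,merge)→37250, (C,nl_idx)→65900 …(+4); best=8300 via (B,hash)
  {ACD}: card=800; try (A,hash)→7020, (C,hash)→8520, (D,hash)→10680, (D,merge)→11000, (A,nl_idx)→21700, (C,nl_idx)→34920 …(+5); best=7020 via (A,hash)
  {ABD}: card=12000; try (B,hash)→8520, (A,hash)→12020, (D,hash)→12820, (D,merge)→37620, (B,merge)→55470, (A,nl_idx)→67900 …(+4); best=8520 via (B,hash)
  {ABCD}: card=160; try (B,hash)→10220, (A,hash)→11920, (D,hash)→14040, (B,merge)→17170, (D,merge)→19640, (C,hash)→22920 …(+8); best=10220 via (B,hash)

10220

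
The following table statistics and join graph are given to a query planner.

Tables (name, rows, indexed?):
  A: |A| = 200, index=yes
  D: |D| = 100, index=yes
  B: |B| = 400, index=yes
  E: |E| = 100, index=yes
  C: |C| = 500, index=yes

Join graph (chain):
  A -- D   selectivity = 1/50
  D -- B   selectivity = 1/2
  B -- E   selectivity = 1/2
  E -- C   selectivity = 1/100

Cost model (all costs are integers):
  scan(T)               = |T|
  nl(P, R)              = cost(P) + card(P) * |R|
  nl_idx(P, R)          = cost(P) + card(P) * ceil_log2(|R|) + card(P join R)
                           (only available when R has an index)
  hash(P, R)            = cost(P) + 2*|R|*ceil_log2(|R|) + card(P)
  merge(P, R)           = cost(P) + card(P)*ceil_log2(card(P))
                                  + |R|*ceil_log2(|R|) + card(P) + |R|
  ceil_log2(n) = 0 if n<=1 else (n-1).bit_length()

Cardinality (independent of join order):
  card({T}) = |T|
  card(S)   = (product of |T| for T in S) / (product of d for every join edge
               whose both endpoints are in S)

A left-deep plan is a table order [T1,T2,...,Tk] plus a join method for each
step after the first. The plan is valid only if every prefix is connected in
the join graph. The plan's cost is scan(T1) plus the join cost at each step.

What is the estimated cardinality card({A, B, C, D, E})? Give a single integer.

20000000

Tables in S: A(200), B(400), C(500), D(100), E(100)
Edges inside S: A-D(d=50), D-B(d=2), B-E(d=2), E-C(d=100)
numerator = 200 * 400 * 500 * 100 * 100 = 400000000000
denominator = 50 * 2 * 2 * 100 = 20000
card(S) = 400000000000 / 20000 = 20000000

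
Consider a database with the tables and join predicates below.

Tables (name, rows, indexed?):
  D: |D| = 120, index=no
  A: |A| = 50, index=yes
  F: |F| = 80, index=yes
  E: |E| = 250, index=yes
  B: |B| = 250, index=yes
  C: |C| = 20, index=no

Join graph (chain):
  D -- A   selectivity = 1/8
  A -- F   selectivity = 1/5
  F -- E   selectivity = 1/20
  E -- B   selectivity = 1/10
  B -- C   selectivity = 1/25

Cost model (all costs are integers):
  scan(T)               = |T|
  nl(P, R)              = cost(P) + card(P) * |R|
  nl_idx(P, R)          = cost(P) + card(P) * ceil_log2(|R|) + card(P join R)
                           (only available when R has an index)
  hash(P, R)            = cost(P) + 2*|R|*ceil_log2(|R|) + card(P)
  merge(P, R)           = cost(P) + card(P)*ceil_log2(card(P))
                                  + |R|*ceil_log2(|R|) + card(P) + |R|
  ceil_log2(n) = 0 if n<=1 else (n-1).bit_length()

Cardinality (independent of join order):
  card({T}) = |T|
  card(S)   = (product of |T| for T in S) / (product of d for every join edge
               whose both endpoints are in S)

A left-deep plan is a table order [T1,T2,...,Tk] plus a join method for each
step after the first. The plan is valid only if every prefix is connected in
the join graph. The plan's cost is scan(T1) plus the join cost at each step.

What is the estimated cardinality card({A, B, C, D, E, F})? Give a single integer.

3000000

Tables in S: A(50), B(250), C(20), D(120), E(250), F(80)
Edges inside S: D-A(d=8), A-F(d=5), F-E(d=20), E-B(d=10), B-C(d=25)
numerator = 50 * 250 * 20 * 120 * 250 * 80 = 600000000000
denominator = 8 * 5 * 20 * 10 * 25 = 200000
card(S) = 600000000000 / 200000 = 3000000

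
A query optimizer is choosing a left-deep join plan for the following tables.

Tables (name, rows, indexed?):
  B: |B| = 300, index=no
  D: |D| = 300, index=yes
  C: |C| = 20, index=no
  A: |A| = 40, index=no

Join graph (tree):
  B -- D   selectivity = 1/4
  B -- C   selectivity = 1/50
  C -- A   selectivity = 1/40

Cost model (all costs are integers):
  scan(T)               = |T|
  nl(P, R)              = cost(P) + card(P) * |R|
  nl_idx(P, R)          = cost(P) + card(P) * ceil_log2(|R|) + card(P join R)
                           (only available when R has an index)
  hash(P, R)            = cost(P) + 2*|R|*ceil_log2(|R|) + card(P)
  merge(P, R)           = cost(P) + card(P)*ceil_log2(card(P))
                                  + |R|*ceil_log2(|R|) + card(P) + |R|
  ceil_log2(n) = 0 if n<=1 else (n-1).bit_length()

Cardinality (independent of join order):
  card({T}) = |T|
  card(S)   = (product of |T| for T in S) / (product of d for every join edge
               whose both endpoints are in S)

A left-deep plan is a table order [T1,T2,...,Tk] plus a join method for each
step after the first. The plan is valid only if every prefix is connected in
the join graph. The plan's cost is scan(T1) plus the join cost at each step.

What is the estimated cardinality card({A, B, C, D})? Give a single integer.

9000

Tables in S: A(40), B(300), C(20), D(300)
Edges inside S: B-D(d=4), B-C(d=50), C-A(d=40)
numerator = 40 * 300 * 20 * 300 = 72000000
denominator = 4 * 50 * 40 = 8000
card(S) = 72000000 / 8000 = 9000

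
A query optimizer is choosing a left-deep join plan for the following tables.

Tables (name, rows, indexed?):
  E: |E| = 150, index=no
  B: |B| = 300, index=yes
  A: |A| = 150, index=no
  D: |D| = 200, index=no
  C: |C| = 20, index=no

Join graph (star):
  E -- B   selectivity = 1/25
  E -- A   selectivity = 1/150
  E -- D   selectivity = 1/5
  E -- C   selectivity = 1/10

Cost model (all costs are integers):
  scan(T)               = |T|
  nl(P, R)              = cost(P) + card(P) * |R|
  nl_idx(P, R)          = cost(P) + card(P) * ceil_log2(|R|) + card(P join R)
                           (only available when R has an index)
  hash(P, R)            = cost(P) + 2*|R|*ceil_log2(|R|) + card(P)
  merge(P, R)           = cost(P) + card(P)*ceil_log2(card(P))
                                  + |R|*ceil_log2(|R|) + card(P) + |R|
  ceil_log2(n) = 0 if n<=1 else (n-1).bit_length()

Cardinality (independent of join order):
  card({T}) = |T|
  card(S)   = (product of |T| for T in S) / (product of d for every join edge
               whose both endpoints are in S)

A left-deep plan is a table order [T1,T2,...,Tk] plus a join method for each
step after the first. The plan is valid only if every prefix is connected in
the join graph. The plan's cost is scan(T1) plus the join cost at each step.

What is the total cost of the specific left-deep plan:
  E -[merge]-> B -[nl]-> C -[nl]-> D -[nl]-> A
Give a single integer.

22360500

step 1: scan E: cost=150, card=150
step 2: join B via merge
    card(P join B) = 150*300/(25) = 1800
    cost = 150 + 150*8 + 300*9 + 150 + 300 = 4500
step 3: join C via nl
    card(P join C) = 1800*20/(10) = 3600
    cost = 4500 + 1800*20 = 40500
step 4: join D via nl
    card(P join D) = 3600*200/(5) = 144000
    cost = 40500 + 3600*200 = 760500
step 5: join A via nl
    card(P join A) = 144000*150/(150) = 144000
    cost = 760500 + 144000*150 = 22360500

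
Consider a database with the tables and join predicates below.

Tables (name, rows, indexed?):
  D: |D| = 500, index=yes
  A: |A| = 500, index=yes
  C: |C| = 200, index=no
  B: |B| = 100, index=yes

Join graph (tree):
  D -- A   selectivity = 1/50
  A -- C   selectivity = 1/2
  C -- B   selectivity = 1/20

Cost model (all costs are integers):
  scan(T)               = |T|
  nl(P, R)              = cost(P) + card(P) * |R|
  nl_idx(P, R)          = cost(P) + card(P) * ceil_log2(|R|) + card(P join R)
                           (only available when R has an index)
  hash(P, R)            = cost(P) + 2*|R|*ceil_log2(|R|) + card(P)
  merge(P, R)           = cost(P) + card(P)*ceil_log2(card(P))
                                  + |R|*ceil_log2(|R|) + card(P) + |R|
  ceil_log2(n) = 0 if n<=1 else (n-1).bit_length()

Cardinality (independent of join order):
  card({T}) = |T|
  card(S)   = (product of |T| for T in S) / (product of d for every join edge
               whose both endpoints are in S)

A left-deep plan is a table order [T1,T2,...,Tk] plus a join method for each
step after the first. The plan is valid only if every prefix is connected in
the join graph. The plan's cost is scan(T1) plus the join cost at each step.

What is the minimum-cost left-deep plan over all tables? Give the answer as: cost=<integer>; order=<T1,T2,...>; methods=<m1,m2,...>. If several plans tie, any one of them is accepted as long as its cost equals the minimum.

Selinger DP (subsets sized 1..n):
  {D}: scan cost=500, card=500
  {A}: scan cost=500, card=500
  {C}: scan cost=200, card=200
  {B}: scan cost=100, card=100
  {AD}: card=5000; try (D,hash)→10000, (D,nl_idx)→10000, (A,hash)→10000, (A,nl_idx)→10000, (D,merge)→10500, (A,merge)→10500 …(+2); best=10000 via (D,hash)
  {AC}: card=50000; try (C,hash)→4200, (A,merge)→7000, (C,merge)→7300, (A,hash)→9400, (A,nl_idx)→52000, (A,nl)→100200 …(+1); best=4200 via (C,hash)
  {BC}: card=1000; try (B,hash)→1800, (B,nl_idx)→2600, (C,merge)→2700, (B,merge)→2800, (C,hash)→3400, (C,nl)→20100 …(+1); best=1800 via (B,hash)
  {ACD}: card=500000; try (C,hash)→18200, (D,hash)→63200, (C,merge)→81800, (D,merge)→859200, (D,nl_idx)→954200, (C,nl)→1010000 …(+1); best=18200 via (C,hash)
  {ABC}: card=250000; try (A,hash)→11800, (A,merge)→17800, (B,hash)→55600, (A,nl_idx)→260800, (A,nl)→501800, (B,nl_idx)→604200 …(+2); best=11800 via (A,hash)
  {ABCD}: card=2500000; try (D,hash)→270800, (B,hash)→519600, (D,nl_idx)→4761800, (D,merge)→4766800, (B,nl_idx)→6018200, (B,merge)→10019000 …(+2); best=270800 via (D,hash)

cost=270800; order=C,B,A,D; methods=hash,hash,hash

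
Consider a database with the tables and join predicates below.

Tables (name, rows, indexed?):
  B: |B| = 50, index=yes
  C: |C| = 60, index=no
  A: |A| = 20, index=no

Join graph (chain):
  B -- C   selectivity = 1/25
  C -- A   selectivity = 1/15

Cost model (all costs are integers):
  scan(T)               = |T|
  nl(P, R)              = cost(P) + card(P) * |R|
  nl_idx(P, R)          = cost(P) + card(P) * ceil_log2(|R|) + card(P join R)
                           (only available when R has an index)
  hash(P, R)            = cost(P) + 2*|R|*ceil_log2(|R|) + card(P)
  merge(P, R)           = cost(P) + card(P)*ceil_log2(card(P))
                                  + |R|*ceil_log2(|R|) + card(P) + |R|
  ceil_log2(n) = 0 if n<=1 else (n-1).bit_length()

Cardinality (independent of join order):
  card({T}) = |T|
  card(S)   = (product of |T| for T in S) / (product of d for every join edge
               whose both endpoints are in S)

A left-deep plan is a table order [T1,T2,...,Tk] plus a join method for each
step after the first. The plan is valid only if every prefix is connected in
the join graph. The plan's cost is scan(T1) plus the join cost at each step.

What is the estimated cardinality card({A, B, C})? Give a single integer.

160

Tables in S: A(20), B(50), C(60)
Edges inside S: B-C(d=25), C-A(d=15)
numerator = 20 * 50 * 60 = 60000
denominator = 25 * 15 = 375
card(S) = 60000 / 375 = 160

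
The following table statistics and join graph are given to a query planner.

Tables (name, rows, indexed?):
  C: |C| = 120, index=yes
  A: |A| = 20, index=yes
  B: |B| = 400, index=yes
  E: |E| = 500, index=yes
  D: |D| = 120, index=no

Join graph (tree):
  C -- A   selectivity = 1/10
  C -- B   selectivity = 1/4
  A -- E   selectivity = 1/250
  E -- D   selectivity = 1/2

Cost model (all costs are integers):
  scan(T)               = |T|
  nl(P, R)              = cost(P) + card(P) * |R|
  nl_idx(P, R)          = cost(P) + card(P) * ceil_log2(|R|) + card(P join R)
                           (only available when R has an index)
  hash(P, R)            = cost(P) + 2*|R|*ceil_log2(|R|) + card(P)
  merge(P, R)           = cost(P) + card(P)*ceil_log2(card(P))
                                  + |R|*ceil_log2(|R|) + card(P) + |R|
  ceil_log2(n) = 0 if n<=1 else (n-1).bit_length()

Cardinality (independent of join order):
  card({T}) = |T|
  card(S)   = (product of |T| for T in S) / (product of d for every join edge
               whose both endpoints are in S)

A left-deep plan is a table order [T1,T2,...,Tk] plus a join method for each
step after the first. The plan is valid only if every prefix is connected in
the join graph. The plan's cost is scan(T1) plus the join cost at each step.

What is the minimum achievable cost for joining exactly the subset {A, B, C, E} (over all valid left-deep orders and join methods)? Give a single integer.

Selinger DP over subsets of {A,B,C,E}:
  {C}: scan cost=120, card=120
  {A}: scan cost=20, card=20
  {B}: scan cost=400, card=400
  {E}: scan cost=500, card=500
  {AC}: card=240; try (C,nl_idx)→400, (A,hash)→440, (A,nl_idx)→960, (C,merge)→1100, (A,merge)→1200, (C,hash)→1720 …(+2); best=400 via (C,nl_idx)
  {BC}: card=12000; try (C,hash)→2480, (B,merge)→5080, (C,merge)→5360, (B,hash)→7440, (B,nl_idx)→13200, (C,nl_idx)→15200 …(+2); best=2480 via (C,hash)
  {AE}: card=40; try (E,nl_idx)→240, (A,hash)→1200, (A,nl_idx)→3040, (E,merge)→5140, (A,merge)→5620, (E,hash)→9040 …(+2); best=240 via (E,nl_idx)
  {ABC}: card=24000; try (B,merge)→6560, (B,hash)→7840, (A,hash)→14680, (B,nl_idx)→26560, (A,nl_idx)→86480, (B,nl)→96400 …(+2); best=6560 via (B,merge)
  {ACE}: card=480; try (C,nl_idx)→1000, (C,merge)→1480, (C,hash)→1960, (E,nl_idx)→3040, (C,nl)→5040, (E,merge)→7560 …(+2); best=1000 via (C,nl_idx)
  {ABCE}: card=48000; try (B,hash)→8680, (B,merge)→9800, (E,hash)→39560, (B,nl_idx)→53320, (B,nl)→193000, (E,nl_idx)→270560 …(+2); best=8680 via (B,hash)

8680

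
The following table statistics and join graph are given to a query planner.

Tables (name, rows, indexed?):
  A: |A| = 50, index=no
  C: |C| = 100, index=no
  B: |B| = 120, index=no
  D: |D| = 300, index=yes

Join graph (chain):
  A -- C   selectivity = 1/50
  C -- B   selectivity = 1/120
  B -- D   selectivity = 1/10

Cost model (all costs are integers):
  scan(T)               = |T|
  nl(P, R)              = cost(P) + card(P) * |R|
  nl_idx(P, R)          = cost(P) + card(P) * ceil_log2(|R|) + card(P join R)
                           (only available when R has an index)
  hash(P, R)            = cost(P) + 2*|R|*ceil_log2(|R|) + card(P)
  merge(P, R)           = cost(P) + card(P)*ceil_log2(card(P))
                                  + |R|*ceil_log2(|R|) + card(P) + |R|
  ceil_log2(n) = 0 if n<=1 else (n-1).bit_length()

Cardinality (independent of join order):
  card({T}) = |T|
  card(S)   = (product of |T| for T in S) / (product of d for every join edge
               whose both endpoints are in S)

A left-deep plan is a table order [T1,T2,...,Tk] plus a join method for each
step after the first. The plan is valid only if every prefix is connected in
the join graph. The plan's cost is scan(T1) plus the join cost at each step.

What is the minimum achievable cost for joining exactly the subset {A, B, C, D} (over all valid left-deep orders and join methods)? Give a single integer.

Selinger DP over subsets of {A,B,C,D}:
  {A}: scan cost=50, card=50
  {C}: scan cost=100, card=100
  {B}: scan cost=120, card=120
  {D}: scan cost=300, card=300
  {AC}: card=100; try (A,hash)→800, (C,merge)→1200, (A,merge)→1250, (C,hash)→1500, (C,nl)→5050, (A,nl)→5100; best=800 via (A,hash)
  {BC}: card=100; try (C,hash)→1640, (B,merge)→1860, (C,merge)→1880, (B,hash)→1880, (B,nl)→12100, (C,nl)→12120; best=1640 via (C,hash)
  {BD}: card=3600; try (B,hash)→2280, (D,merge)→4080, (B,merge)→4260, (D,nl_idx)→4800, (D,hash)→5640, (D,nl)→36120 …(+1); best=2280 via (B,hash)
  {ABC}: card=100; try (A,hash)→2340, (B,merge)→2560, (B,hash)→2580, (A,merge)→2790, (A,nl)→6640, (B,nl)→12800; best=2340 via (A,hash)
  {BCD}: card=3000; try (D,merge)→5440, (D,nl_idx)→5540, (D,hash)→7140, (C,hash)→7280, (D,nl)→31640, (C,merge)→49880 …(+1); best=5440 via (D,merge)
  {ABCD}: card=3000; try (D,merge)→6140, (D,nl_idx)→6240, (D,hash)→7840, (A,hash)→9040, (D,nl)→32340, (A,merge)→44790 …(+1); best=6140 via (D,merge)

6140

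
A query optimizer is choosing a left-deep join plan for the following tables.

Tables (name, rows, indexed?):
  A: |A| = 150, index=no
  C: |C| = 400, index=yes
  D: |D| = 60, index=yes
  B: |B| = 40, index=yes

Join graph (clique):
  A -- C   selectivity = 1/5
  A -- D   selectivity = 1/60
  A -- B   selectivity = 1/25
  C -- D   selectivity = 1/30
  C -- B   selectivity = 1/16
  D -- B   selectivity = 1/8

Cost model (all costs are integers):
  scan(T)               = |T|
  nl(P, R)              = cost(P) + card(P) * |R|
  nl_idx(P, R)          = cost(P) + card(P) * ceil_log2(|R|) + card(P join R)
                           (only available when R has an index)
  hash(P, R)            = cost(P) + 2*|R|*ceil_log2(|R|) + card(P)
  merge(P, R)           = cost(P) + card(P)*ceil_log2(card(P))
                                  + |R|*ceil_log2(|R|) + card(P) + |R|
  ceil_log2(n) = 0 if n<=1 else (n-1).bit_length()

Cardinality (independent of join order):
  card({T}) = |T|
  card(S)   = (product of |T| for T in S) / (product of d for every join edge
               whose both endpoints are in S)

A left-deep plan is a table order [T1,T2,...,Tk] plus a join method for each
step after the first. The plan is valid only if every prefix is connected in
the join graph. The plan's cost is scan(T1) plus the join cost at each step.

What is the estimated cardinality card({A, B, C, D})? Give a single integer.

5

Tables in S: A(150), B(40), C(400), D(60)
Edges inside S: A-C(d=5), A-D(d=60), A-B(d=25), C-D(d=30), C-B(d=16), D-B(d=8)
numerator = 150 * 40 * 400 * 60 = 144000000
denominator = 5 * 60 * 25 * 30 * 16 * 8 = 28800000
card(S) = 144000000 / 28800000 = 5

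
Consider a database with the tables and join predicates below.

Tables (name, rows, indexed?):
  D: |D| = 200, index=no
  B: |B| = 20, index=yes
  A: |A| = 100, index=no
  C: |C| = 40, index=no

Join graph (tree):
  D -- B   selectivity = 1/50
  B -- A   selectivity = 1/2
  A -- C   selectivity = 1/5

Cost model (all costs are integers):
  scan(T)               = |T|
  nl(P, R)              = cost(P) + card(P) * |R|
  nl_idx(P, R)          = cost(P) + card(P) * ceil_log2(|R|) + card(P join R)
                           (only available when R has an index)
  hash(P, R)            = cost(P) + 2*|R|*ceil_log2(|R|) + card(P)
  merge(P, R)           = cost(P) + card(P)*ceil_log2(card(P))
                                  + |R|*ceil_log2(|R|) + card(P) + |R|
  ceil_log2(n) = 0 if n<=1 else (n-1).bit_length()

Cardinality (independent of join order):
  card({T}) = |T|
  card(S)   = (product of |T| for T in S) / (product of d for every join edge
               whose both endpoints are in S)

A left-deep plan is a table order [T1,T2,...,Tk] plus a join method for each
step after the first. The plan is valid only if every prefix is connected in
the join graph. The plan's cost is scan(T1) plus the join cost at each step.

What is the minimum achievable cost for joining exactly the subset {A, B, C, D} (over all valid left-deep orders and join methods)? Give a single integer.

Selinger DP over subsets of {A,B,C,D}:
  {D}: scan cost=200, card=200
  {B}: scan cost=20, card=20
  {A}: scan cost=100, card=100
  {C}: scan cost=40, card=40
  {BD}: card=80; try (B,hash)→600, (B,nl_idx)→1280, (D,merge)→1940, (B,merge)→2120, (D,hash)→3240, (D,nl)→4020 …(+1); best=600 via (B,hash)
  {AB}: card=1000; try (B,hash)→400, (A,merge)→940, (B,merge)→1020, (A,hash)→1440, (B,nl_idx)→1600, (A,nl)→2020 …(+1); best=400 via (B,hash)
  {AC}: card=800; try (C,hash)→680, (A,merge)→1120, (C,merge)→1180, (A,hash)→1480, (A,nl)→4040, (C,nl)→4100; best=680 via (C,hash)
  {ABD}: card=4000; try (A,merge)→2040, (A,hash)→2080, (D,hash)→4600, (A,nl)→8600, (D,merge)→13200, (D,nl)→200400; best=2040 via (A,merge)
  {ABC}: card=8000; try (B,hash)→1680, (C,hash)→1880, (B,merge)→9600, (C,merge)→11680, (B,nl_idx)→12680, (B,nl)→16680 …(+1); best=1680 via (B,hash)
  {ABCD}: card=32000; try (C,hash)→6520, (D,hash)→12880, (C,merge)→54320, (D,merge)→115480, (C,nl)→162040, (D,nl)→1601680; best=6520 via (C,hash)

6520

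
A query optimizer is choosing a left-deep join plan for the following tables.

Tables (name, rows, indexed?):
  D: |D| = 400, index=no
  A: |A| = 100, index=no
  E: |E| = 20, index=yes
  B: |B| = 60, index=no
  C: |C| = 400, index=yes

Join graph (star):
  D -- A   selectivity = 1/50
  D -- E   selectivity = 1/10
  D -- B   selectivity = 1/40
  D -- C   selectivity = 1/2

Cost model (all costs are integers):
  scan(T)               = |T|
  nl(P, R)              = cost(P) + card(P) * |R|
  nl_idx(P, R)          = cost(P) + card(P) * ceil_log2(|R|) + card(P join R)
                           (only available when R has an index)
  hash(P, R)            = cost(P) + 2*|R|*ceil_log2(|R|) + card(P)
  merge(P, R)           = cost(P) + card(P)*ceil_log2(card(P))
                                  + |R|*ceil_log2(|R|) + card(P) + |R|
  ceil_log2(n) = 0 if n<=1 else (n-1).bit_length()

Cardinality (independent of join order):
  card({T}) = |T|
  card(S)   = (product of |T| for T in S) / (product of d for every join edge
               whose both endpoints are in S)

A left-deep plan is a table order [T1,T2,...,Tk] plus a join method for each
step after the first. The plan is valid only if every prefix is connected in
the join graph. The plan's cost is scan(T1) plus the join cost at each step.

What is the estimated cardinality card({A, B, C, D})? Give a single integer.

Tables in S: A(100), B(60), C(400), D(400)
Edges inside S: D-A(d=50), D-B(d=40), D-C(d=2)
numerator = 100 * 60 * 400 * 400 = 960000000
denominator = 50 * 40 * 2 = 4000
card(S) = 960000000 / 4000 = 240000

240000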